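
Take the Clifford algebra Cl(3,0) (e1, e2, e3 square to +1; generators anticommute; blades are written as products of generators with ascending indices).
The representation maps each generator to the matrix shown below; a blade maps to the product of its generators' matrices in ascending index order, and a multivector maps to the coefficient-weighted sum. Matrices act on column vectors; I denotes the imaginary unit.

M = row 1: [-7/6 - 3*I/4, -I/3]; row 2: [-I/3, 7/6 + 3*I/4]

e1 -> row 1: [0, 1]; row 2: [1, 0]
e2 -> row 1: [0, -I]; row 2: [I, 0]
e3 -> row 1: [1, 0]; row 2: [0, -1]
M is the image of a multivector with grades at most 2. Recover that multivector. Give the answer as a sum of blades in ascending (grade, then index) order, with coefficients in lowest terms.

Method: 1, rho(e1), rho(e2), rho(e3) form a trace-orthogonal basis of the 2x2 complex matrices (tr(X Y) = 2 if X = Y, else 0), so M = m0*1 + m1*rho(e1) + m2*rho(e2) + m3*rho(e3) with m0 = tr(M)/2 = 0, m1 = tr(M rho(e1))/2 = -I/3, m2 = tr(M rho(e2))/2 = 0, m3 = tr(M rho(e3))/2 = -7/6 - 3*I/4.
Multiplying table entries, the bivector images are rho(e1 e2) = I*rho(e3), rho(e1 e3) = -I*rho(e2), rho(e2 e3) = I*rho(e1); with real blade coefficients the real parts of m0..m3 are the coefficients of 1, e1, e2, e3 and the imaginary parts give the bivectors (e2 e3: Im m1, e1 e3: -Im m2, e1 e2: Im m3).
Answer: -7/6*e3 - 3/4*e1 e2 - 1/3*e2 e3


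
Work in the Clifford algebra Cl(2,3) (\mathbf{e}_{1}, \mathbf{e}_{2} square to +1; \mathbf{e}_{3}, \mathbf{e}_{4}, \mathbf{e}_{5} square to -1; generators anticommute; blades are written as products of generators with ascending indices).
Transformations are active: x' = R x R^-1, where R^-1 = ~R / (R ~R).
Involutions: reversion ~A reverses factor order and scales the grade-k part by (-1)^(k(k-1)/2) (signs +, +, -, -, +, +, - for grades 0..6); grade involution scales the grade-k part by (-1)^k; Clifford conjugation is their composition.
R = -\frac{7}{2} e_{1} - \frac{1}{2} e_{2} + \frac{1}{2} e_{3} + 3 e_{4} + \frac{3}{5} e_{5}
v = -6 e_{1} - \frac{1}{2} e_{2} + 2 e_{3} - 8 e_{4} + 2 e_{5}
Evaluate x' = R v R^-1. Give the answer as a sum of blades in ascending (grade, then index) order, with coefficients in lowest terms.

~R = -\frac{7}{2} e_{1} - \frac{1}{2} e_{2} + \frac{1}{2} e_{3} + 3 e_{4} + \frac{3}{5} e_{5}, and R ~R = \frac{289}{100}, so R^-1 = ~R / (\frac{289}{100}).
R v = \frac{861}{20} - \frac{5}{4} e_{1} e_{2} - 4 e_{1} e_{3} + 46 e_{1} e_{4} - \frac{17}{5} e_{1} e_{5} - \frac{3}{4} e_{2} e_{3} + \frac{11}{2} e_{2} e_{4} - \frac{7}{10} e_{2} e_{5} - 10 e_{3} e_{4} - \frac{1}{5} e_{3} e_{5} + \frac{54}{5} e_{4} e_{5}
Answer: -\frac{28401}{289} e_{1} - \frac{8321}{578} e_{2} + \frac{3727}{289} e_{3} + \frac{28142}{289} e_{4} + \frac{4588}{289} e_{5}


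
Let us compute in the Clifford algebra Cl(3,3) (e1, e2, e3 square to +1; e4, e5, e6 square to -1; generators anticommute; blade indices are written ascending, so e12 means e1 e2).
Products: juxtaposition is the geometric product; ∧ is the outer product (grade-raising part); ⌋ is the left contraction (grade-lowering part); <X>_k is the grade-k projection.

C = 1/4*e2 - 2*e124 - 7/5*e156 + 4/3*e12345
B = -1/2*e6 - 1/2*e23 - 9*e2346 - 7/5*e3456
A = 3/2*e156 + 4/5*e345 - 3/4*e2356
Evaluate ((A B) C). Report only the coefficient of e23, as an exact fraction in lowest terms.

step 1: 28/25*e6 + 3/4*e15 - 21/20*e24 + 27/4*e45 - 3/8*e56 + 21/10*e134 - 3/8*e235 + 2/5*e245 + 36/5*e256 - 2/5*e3456 + 27/2*e12345 - 3/4*e12356
step 2: 18 + 63/40*e1 + 21/80*e4 - 21/20*e6 - 252/25*e12 + 8/15*e13 - 1/2*e14 + 296/125*e15 + 63/20*e23 + 14/5*e25 - 7/25*e26 + 861/32*e35 + 1/10*e45 + e46 + 9/5*e56 - 9*e123 - 219/16*e125 - 8/15*e126 - 14/25*e134 + 7/5*e135 + 189/20*e146 - e234 + 51/16*e245 - 3/32*e256 + 21/40*e1234 + 21/40*e1236 + 42/25*e1246 - 21/8*e1345 - 48/5*e1346 + 3/16*e1356 + 72/5*e1456 + 189/10*e2346 - 111/25*e3456 - 1/2*e12346 - 4/5*e12356 + 111/50*e12456 - 1/10*e23456 - 112/75*e123456
Answer: 63/20


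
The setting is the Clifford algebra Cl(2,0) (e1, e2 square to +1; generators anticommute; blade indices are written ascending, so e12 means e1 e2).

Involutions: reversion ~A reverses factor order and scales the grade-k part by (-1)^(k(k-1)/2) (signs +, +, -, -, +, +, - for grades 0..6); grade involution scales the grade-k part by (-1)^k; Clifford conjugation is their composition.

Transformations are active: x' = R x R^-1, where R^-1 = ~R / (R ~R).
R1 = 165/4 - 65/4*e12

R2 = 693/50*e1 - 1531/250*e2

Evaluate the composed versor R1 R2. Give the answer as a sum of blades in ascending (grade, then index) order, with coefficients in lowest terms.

Distribute over the terms of R1 (each basis-blade product reordered to ascending indices, repeated generators contracted through their squares):
(165/4) R2 = 22869/40*e1 - 50523/200*e2
(-65/4*e12) R2 = 19903/200*e1 + 9009/40*e2
Summing the partial products and collecting blades:
Answer: 16781/25*e1 - 2739/100*e2


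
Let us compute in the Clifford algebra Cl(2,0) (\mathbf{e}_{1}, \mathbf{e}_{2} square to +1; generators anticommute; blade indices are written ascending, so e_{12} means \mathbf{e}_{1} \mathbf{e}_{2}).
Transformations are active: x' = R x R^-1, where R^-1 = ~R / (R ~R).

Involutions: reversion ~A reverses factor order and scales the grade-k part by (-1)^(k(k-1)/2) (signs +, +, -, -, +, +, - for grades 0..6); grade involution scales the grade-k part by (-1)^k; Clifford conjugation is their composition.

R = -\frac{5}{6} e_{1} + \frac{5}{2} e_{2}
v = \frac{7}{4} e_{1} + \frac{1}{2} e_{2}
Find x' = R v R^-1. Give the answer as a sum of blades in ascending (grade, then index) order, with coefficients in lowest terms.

~R = -\frac{5}{6} e_{1} + \frac{5}{2} e_{2}, and R ~R = \frac{125}{18}, so R^-1 = ~R / (\frac{125}{18}).
R v = -\frac{5}{24} - \frac{115}{24} e_{12}
Answer: -\frac{17}{10} e_{1} - \frac{13}{20} e_{2}


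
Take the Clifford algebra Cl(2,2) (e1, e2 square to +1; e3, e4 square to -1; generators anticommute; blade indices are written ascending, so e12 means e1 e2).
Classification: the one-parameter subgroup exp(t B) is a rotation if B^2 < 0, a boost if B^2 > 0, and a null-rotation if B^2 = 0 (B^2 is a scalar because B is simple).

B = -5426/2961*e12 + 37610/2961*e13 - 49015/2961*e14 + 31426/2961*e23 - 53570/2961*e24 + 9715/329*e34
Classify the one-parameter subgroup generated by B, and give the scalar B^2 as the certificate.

B^2 term by term: the squares give (-5426/2961)^2*(e12)^2 + (37610/2961)^2*(e13)^2 + (-49015/2961)^2*(e14)^2 + (31426/2961)^2*(e23)^2 + (-53570/2961)^2*(e24)^2 + (9715/329)^2*(e34)^2 = 29441476/8767521*(-1) + 1414512100/8767521*(+1) + 2402470225/8767521*(+1) + 987593476/8767521*(+1) + 2869744900/8767521*(+1) + 94381225/108241*(-1) = 0 (each basis 2-blade squares to minus the product of its generators' squares); cross terms between blades sharing an index anticommute and cancel; the commuting (index-disjoint) pairs give grade-4 terms 2*c*c'*(blade product), which cancel blade by blade — e1234: -105427180/974169 + 4029535400/8767521 - 3080690780/8767521 = 0 — confirming B is simple. So B^2 = 0.
Answer: null-rotation, certificate B^2 = 0. Certificate logic: 0 is a conjugation-invariant scalar, so its sign fixes rotation versus boost versus null-rotation outright.


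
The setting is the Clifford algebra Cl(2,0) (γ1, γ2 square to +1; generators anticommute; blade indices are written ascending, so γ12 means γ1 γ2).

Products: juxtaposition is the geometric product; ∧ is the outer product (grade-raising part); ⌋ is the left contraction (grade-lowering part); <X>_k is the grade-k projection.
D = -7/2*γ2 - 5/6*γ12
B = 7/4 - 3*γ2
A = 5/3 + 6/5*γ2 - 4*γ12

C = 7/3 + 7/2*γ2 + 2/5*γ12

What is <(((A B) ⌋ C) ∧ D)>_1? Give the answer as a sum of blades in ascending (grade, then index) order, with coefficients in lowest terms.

step 1: -41/60 + 12*γ1 - 29/10*γ2 - 7*γ12
step 2: -161/18 + 29/25*γ1 + 289/120*γ2 - 41/150*γ12
step 3: 1127/36*γ2 + 9163/2700*γ12
step 4: 1127/36*γ2
Answer: 1127/36*γ2


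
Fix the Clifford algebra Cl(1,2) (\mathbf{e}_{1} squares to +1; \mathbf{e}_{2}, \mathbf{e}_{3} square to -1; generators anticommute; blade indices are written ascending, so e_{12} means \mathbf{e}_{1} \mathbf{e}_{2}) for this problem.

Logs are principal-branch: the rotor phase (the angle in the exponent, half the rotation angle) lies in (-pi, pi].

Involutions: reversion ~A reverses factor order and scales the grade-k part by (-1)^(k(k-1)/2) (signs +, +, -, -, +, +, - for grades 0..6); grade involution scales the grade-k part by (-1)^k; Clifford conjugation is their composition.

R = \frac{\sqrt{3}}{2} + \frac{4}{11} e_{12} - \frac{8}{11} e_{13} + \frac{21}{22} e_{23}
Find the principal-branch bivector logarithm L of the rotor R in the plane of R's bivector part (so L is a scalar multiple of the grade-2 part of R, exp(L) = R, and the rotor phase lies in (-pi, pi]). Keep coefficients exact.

The scalar part of R is \frac{\sqrt{3}}{2}, which fixes the principal-branch rotor phase; the unit plane is then the bivector part divided by the sine of that phase, and L is that plane scaled by the phase.
Concretely: cos(phase) = \frac{\sqrt{3}}{2} gives phase = ±\frac{\pi}{6}, and since phase/sin(phase) is even the sign is immaterial: L = (phase/sin(phase)) * <R>_2 = (\frac{\pi}{3}) * <R>_2.
Answer: \frac{4 \pi}{33} e_{12} - \frac{8 \pi}{33} e_{13} + \frac{7 \pi}{22} e_{23}


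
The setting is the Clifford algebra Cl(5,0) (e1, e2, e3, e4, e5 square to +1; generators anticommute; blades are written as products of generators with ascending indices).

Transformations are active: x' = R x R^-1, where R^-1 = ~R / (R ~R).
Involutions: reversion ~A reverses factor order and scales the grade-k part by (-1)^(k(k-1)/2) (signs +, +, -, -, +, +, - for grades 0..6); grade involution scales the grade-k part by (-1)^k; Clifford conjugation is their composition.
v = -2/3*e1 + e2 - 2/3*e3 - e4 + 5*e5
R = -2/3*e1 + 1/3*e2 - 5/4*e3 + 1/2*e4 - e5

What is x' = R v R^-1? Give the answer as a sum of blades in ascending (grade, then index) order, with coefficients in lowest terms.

~R = -2/3*e1 + 1/3*e2 - 5/4*e3 + 1/2*e4 - e5, and R ~R = 485/144, so R^-1 = ~R / (485/144).
R v = -35/9 - 4/9*e1 e2 - 7/18*e1 e3 + e1 e4 - 4*e1 e5 + 37/36*e2 e3 - 5/6*e2 e4 + 8/3*e2 e5 + 19/12*e3 e4 - 83/12*e3 e5 + 3/2*e4 e5
Answer: 214/97*e1 - 515/291*e2 + 1034/291*e3 - 15/97*e4 - 261/97*e5


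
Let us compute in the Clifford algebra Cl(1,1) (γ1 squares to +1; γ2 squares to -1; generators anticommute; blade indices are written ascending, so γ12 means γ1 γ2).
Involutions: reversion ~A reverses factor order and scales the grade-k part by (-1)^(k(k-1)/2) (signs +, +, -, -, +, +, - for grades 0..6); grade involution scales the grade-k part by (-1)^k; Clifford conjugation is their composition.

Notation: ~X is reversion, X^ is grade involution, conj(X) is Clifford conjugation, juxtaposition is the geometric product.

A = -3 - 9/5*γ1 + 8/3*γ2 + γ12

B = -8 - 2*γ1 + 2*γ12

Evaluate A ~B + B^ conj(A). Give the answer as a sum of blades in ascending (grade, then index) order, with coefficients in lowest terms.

first term: 128/5 + 226/15*γ1 - 236/15*γ2 + 10/3*γ12
second term: 128/5 - 226/15*γ1 + 236/15*γ2 - 10/3*γ12
Answer: 256/5


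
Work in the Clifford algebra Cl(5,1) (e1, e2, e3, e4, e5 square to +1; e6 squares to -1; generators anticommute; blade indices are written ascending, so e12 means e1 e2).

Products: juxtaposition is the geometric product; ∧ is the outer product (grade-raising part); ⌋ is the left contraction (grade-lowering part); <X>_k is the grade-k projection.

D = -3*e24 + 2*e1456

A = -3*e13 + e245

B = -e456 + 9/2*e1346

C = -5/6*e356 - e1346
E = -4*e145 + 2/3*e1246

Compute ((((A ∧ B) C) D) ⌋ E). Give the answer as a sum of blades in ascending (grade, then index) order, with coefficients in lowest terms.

step 1: 3*e13456
step 2: -3*e5 + 5/2*e14
step 3: 15/2*e12 - 5*e56 - 6*e146 + 9*e245
step 4: -4*e2 - 5*e46
Answer: -4*e2 - 5*e46


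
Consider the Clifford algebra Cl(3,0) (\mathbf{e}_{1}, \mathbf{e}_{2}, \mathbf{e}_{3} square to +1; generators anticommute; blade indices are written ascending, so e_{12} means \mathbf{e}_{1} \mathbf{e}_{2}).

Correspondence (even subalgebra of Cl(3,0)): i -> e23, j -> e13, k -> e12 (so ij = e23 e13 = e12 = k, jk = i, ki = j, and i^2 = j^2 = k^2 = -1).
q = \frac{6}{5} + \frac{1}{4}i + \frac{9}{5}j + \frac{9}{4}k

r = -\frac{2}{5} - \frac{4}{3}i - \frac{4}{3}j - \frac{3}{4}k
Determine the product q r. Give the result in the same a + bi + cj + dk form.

In blades: q = \frac{6}{5} + \frac{9}{4} e_{12} + \frac{9}{5} e_{13} + \frac{1}{4} e_{23}, r = -\frac{2}{5} - \frac{3}{4} e_{12} - \frac{4}{3} e_{13} - \frac{4}{3} e_{23}.
Distribute q over r term by term (generator squares from the signature, products reordered to ascending indices): (\frac{6}{5})*r = -\frac{12}{25} - \frac{9}{10} e_{12} - \frac{8}{5} e_{13} - \frac{8}{5} e_{23}; (\frac{9}{4} e_{12})*r = \frac{27}{16} - \frac{9}{10} e_{12} - 3 e_{13} + 3 e_{23}; (\frac{9}{5} e_{13})*r = \frac{12}{5} + \frac{12}{5} e_{12} - \frac{18}{25} e_{13} - \frac{27}{20} e_{23}; (\frac{1}{4} e_{23})*r = \frac{1}{3} - \frac{1}{3} e_{12} + \frac{3}{16} e_{13} - \frac{1}{10} e_{23}.
Sum: \frac{4729}{1200} + \frac{4}{15} e_{12} - \frac{2053}{400} e_{13} - \frac{1}{20} e_{23}; translating back through the correspondence:
Answer: \frac{4729}{1200} - \frac{1}{20}i - \frac{2053}{400}j + \frac{4}{15}k


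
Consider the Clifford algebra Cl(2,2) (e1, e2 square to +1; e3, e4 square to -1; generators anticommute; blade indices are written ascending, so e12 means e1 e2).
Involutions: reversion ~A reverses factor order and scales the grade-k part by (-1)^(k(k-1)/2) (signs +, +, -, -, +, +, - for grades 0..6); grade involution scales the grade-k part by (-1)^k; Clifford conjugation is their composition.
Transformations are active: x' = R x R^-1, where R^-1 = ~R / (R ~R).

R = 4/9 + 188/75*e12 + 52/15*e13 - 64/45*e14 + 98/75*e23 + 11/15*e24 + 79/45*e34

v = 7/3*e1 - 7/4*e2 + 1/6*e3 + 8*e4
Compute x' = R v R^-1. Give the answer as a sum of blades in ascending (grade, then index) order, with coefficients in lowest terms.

~R = 4/9 - 188/75*e12 - 52/15*e13 + 64/45*e14 - 98/75*e23 - 11/15*e24 - 79/45*e34, and R ~R = -68068/10125, so R^-1 = ~R / (-68068/10125).
R v = 5029/675*e1 - 572/45*e2 - 26693/1350*e3 + 169/20*e4 + 143/15*e123 + 4337/225*e124 + 481/15*e134 + 6533/900*e234
Answer: -47732/3927*e1 - 277/136*e2 + 32863/4488*e3 + 5903/476*e4


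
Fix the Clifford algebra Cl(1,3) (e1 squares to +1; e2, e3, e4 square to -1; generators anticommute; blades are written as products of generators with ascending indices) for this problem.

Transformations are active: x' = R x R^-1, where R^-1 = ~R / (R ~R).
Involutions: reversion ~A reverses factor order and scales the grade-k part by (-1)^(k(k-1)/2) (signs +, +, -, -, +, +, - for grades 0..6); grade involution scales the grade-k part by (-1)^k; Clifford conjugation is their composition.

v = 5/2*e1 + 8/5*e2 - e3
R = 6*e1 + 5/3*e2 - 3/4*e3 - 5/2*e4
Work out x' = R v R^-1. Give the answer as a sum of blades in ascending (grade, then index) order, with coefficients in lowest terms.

~R = 6*e1 + 5/3*e2 - 3/4*e3 - 5/2*e4, and R ~R = 3803/144, so R^-1 = ~R / (3803/144).
R v = 139/12 + 163/30*e1 e2 - 33/8*e1 e3 + 25/4*e1 e4 - 7/15*e2 e3 + 4*e2 e4 - 5/2*e3 e4
Answer: 21017/7606*e1 - 2624/19015*e2 + 1301/3803*e3 - 8340/3803*e4


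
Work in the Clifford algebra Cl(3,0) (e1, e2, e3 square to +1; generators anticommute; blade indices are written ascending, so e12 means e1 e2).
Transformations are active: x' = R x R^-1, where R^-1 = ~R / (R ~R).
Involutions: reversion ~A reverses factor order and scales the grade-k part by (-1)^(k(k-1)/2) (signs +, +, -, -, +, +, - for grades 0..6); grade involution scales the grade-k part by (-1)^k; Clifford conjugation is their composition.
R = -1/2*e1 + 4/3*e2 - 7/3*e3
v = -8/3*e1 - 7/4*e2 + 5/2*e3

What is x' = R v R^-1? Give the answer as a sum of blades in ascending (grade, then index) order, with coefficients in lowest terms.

~R = -1/2*e1 + 4/3*e2 - 7/3*e3, and R ~R = 269/36, so R^-1 = ~R / (269/36).
R v = -41/6 + 319/72*e12 - 269/36*e13 - 3/4*e23
Answer: 2890/807*e1 - 741/1076*e2 + 951/538*e3


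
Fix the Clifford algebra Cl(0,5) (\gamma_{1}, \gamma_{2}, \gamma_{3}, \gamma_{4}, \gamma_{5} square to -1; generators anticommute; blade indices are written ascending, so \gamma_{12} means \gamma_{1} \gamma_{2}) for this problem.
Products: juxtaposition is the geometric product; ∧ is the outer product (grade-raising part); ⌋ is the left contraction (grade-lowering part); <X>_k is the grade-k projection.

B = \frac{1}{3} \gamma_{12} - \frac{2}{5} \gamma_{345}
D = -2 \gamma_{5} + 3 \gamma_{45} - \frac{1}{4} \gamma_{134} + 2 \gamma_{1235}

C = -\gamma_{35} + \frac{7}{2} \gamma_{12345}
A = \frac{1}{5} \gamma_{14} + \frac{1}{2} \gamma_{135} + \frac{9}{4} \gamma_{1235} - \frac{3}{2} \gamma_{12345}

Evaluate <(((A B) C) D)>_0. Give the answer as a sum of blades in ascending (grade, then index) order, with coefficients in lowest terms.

step 1: \frac{3}{5} \gamma_{12} - \frac{1}{5} \gamma_{14} - \frac{1}{15} \gamma_{24} - \frac{3}{4} \gamma_{35} - \frac{9}{10} \gamma_{124} - \frac{2}{25} \gamma_{135} - \frac{1}{6} \gamma_{235} + \frac{1}{2} \gamma_{345}
step 2: -\frac{3}{4} - \frac{2}{25} \gamma_{1} - \frac{1}{6} \gamma_{2} - \frac{1}{2} \gamma_{4} + \frac{7}{4} \gamma_{12} - \frac{7}{12} \gamma_{14} + \frac{7}{25} \gamma_{24} + \frac{63}{20} \gamma_{35} - \frac{21}{8} \gamma_{124} - \frac{7}{30} \gamma_{135} + \frac{7}{10} \gamma_{235} - \frac{21}{10} \gamma_{345} - \frac{3}{5} \gamma_{1235} - \frac{1}{5} \gamma_{1345} - \frac{1}{15} \gamma_{2345} - \frac{9}{10} \gamma_{12345}
step 3: -\frac{6}{5} - \frac{7}{5} \gamma_{1} - \frac{7}{15} \gamma_{2} + \frac{3059}{240} \gamma_{3} + \frac{9}{5} \gamma_{4} + \frac{59}{20} \gamma_{5} - \frac{63}{10} \gamma_{12} + \frac{1}{120} \gamma_{13} - \frac{2}{15} \gamma_{14} + \frac{487}{200} \gamma_{15} + \frac{151}{160} \gamma_{23} + \frac{2}{5} \gamma_{24} - \frac{169}{600} \gamma_{25} + \frac{523}{100} \gamma_{34} - \frac{7}{2} \gamma_{35} - \frac{143}{120} \gamma_{45} + \frac{143}{100} \gamma_{123} - \frac{21}{5} \gamma_{124} + \frac{523}{120} \gamma_{125} - \frac{73}{80} \gamma_{134} - \frac{1}{3} \gamma_{135} + \frac{2057}{1200} \gamma_{145} + \frac{367}{240} \gamma_{234} + \frac{4}{25} \gamma_{235} - \frac{121}{100} \gamma_{245} - \frac{21}{4} \gamma_{345} - \frac{437}{120} \gamma_{1234} - \frac{3}{2} \gamma_{1235} + \frac{413}{40} \gamma_{1245} - \frac{14}{25} \gamma_{1345} - \frac{7}{6} \gamma_{2345} + \gamma_{12345}
step 4: -\frac{6}{5}
Answer: -\frac{6}{5}


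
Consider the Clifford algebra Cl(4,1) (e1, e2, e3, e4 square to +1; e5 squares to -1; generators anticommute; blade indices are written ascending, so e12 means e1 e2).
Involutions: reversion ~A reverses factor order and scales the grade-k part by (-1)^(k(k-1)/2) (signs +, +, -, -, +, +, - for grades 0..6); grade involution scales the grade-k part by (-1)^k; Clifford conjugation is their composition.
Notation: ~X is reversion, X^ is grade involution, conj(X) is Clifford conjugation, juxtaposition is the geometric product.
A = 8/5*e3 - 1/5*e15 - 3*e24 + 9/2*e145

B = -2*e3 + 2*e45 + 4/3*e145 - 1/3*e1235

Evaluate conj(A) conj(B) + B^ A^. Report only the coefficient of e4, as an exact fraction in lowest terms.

first term: 14/5 - 9*e1 - 4/15*e4 - 2/5*e14 - 1/15*e23 - 6*e25 + 68/15*e125 - 2/5*e135 - 9/2*e234 + 16/5*e345 + 152/15*e1345
second term: 14/5 - 9*e1 - 4/15*e4 + 2/5*e14 + 1/15*e23 + 6*e25 - 68/15*e125 + 2/5*e135 + 9/2*e234 - 16/5*e345 + 152/15*e1345
Answer: -8/15


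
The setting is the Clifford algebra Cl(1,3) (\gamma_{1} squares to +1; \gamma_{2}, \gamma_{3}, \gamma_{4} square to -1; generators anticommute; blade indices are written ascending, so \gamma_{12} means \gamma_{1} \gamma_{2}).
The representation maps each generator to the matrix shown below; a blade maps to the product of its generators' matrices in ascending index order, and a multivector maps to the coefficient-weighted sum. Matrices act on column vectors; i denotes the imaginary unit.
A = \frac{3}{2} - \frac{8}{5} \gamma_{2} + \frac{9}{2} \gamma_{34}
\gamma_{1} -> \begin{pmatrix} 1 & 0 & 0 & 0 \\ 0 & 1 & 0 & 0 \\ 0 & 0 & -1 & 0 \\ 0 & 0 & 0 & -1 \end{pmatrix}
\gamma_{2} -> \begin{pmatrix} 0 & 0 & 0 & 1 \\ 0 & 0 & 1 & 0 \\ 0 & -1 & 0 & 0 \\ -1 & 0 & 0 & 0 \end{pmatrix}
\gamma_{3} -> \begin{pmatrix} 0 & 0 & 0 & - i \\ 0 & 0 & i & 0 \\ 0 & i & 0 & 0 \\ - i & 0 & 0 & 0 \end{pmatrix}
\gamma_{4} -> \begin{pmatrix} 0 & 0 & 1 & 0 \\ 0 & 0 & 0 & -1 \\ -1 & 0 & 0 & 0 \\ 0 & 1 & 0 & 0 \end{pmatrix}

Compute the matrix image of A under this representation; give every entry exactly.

Bivector images (products of the table entries): rho(\gamma_{34}) = rho(\gamma_{3})rho(\gamma_{4}) = \begin{pmatrix} 0 & - i & 0 & 0 \\ - i & 0 & 0 & 0 \\ 0 & 0 & 0 & - i \\ 0 & 0 & - i & 0 \end{pmatrix}.
M = (\frac{3}{2})*1 + (-\frac{8}{5})*rho(\gamma_{2}) + (\frac{9}{2})*rho(\gamma_{34}), summed entrywise (1 is the identity matrix):
Answer: \begin{pmatrix} \frac{3}{2} & - \frac{9 i}{2} & 0 & - \frac{8}{5} \\ - \frac{9 i}{2} & \frac{3}{2} & - \frac{8}{5} & 0 \\ 0 & \frac{8}{5} & \frac{3}{2} & - \frac{9 i}{2} \\ \frac{8}{5} & 0 & - \frac{9 i}{2} & \frac{3}{2} \end{pmatrix}


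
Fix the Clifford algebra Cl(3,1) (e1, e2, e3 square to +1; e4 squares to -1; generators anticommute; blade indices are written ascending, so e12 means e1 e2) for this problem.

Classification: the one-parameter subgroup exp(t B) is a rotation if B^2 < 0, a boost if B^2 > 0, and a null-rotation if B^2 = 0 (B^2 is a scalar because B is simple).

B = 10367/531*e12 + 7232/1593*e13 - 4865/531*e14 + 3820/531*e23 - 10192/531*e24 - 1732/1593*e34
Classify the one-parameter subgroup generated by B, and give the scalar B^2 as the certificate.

B^2 term by term: the squares give (10367/531)^2*(e12)^2 + (7232/1593)^2*(e13)^2 + (-4865/531)^2*(e14)^2 + (3820/531)^2*(e23)^2 + (-10192/531)^2*(e24)^2 + (-1732/1593)^2*(e34)^2 = 107474689/281961*(-1) + 52301824/2537649*(-1) + 23668225/281961*(+1) + 14592400/281961*(-1) + 103876864/281961*(+1) + 2999824/2537649*(+1) = 0 (each basis 2-blade squares to minus the product of its generators' squares); cross terms between blades sharing an index anticommute and cancel; the commuting (index-disjoint) pairs give grade-4 terms 2*c*c'*(blade product), which cancel blade by blade — e1234: -35911288/845883 + 147417088/845883 - 37168600/281961 = 0 — confirming B is simple. So B^2 = 0.
Answer: null-rotation, certificate B^2 = 0. The invariant at work: B^2 = 0 is unchanged by conjugation, hence its sign classifies the subgroup whatever basis B is written in.


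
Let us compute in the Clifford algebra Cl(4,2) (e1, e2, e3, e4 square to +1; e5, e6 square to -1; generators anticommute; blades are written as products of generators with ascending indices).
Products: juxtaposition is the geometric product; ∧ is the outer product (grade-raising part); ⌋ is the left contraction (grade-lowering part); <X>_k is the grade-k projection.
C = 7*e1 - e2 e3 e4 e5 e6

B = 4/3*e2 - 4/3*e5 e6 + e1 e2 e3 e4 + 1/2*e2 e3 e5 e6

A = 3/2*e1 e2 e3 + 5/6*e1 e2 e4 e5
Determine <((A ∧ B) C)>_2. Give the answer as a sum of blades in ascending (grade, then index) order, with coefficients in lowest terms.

step 1: -2*e1 e2 e3 e5 e6
step 2: 2*e1 e4 - 14*e2 e3 e5 e6
step 3: 2*e1 e4
Answer: 2*e1 e4


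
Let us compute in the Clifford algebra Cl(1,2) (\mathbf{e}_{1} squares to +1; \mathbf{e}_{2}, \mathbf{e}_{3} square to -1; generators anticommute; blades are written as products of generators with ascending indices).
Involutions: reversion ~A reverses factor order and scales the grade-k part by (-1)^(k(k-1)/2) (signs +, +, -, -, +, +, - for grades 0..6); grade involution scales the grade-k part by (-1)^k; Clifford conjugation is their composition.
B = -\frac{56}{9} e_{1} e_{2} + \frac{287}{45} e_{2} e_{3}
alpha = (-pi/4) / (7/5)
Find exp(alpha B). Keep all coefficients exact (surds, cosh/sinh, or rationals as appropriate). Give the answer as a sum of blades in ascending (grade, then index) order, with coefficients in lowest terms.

B^2 term by term: the squares give (-\frac{56}{9})^2*(e_{1} e_{2})^2 + (\frac{287}{45})^2*(e_{2} e_{3})^2 = \frac{3136}{81}*(+1) + \frac{82369}{2025}*(-1) = -\frac{49}{25} (each basis 2-blade squares to minus the product of its generators' squares); cross terms between blades sharing an index anticommute and cancel. So B^2 = -\frac{49}{25}.
B^2 = -\frac{49}{25} — the negative square puts this in the circular regime; l = \frac{7}{5}, alpha*l = - \frac{\pi}{4}, so exp(alpha B) = cos(- \frac{\pi}{4}) + (sin(- \frac{\pi}{4})/(\frac{7}{5}))*B = \frac{\sqrt{2}}{2} + (- \frac{5 \sqrt{2}}{14})*B.
Answer: \frac{\sqrt{2}}{2} + \frac{20 \sqrt{2}}{9} e_{1} e_{2} - \frac{41 \sqrt{2}}{18} e_{2} e_{3}


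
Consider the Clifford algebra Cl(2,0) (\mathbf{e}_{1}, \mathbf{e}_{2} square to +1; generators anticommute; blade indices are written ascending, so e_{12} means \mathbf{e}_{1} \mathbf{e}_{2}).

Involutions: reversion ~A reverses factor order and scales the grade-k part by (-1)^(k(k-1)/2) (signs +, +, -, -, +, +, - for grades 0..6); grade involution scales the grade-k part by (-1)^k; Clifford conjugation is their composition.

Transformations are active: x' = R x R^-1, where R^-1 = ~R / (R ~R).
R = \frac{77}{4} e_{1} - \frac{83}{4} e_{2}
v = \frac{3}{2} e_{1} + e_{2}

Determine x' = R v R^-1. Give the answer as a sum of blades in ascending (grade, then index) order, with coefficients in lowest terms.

~R = \frac{77}{4} e_{1} - \frac{83}{4} e_{2}, and R ~R = \frac{6409}{8}, so R^-1 = ~R / (\frac{6409}{8}).
R v = \frac{65}{8} + \frac{403}{8} e_{12}
Answer: -\frac{547}{493} e_{1} - \frac{1401}{986} e_{2}


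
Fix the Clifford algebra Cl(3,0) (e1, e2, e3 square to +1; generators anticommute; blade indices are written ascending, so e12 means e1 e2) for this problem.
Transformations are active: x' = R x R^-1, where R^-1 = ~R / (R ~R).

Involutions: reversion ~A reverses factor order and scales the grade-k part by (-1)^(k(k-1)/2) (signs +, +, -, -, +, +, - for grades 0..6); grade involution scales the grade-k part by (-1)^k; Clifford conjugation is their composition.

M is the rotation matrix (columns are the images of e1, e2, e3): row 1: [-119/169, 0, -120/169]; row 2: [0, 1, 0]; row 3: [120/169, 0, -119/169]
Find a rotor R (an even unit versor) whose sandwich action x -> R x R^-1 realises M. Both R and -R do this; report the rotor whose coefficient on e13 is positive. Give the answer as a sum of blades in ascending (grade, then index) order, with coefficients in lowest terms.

Method: write R = a + b12*e12 + b13*e13 + b23*e23 with a^2 + b12^2 + b13^2 + b23^2 = 1 (so R^-1 = ~R). Expanding the columns R e_j ~R gives tr M = 4a^2 - 1 and, from the antisymmetric part, M21 - M12 = -4a*b12, M13 - M31 = 4a*b13, M32 - M23 = -4a*b23.
Here tr M = -69/169, so a^2 = (1 + tr M)/4 = 25/169 and a = ±5/13. Taking a = 5/13: M21 - M12 = 0, M13 - M31 = -240/169, M32 - M23 = 0, giving b12 = 0, b13 = -12/13, b23 = 0, i.e. R = 5/13 - 12/13*e13.
Its e13 coefficient is negative, so report the other preimage -R.
Answer: -5/13 + 12/13*e13. Why the constraint matters: R and -R act identically through the sandwich — M has trace -69/169 either way — so only the sign condition on e13 picks one of the two preimages.


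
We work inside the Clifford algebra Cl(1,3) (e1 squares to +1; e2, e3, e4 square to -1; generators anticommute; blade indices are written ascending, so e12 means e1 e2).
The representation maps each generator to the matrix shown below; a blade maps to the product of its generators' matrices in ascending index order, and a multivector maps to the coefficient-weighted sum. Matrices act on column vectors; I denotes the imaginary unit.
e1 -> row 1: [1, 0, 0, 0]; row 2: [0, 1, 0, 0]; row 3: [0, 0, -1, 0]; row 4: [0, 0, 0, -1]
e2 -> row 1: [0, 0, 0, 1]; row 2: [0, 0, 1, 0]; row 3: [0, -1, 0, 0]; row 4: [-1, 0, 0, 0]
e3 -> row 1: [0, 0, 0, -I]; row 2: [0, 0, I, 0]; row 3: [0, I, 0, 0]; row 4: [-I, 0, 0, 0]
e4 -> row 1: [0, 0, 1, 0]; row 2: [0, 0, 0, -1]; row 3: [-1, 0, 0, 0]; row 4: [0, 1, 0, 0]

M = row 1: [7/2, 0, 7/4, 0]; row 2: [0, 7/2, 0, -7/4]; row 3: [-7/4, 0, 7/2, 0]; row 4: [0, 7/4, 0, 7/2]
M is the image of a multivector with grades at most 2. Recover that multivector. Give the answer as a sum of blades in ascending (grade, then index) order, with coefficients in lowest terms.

Method: the blade images are trace-orthogonal — tr(rho(e_A) rho(e_B)^-1) = 4 if A = B and 0 otherwise — and rho(e_A)^-1 = (e_A)^2 * rho(e_A) with (e_A)^2 = +1 or -1, so the coefficient of e_A in the preimage is (e_A)^2 * tr(M rho(e_A))/4.
Nonzero projections over blades of grade <= 2: 1: (1)^2 = +1, tr(M 1) = 14, coefficient 7/2; e4: (e4)^2 = -1, tr(M rho(e4)) = -7, coefficient 7/4. Every other blade of grade <= 2 projects to 0.
Answer: 7/2 + 7/4*e4


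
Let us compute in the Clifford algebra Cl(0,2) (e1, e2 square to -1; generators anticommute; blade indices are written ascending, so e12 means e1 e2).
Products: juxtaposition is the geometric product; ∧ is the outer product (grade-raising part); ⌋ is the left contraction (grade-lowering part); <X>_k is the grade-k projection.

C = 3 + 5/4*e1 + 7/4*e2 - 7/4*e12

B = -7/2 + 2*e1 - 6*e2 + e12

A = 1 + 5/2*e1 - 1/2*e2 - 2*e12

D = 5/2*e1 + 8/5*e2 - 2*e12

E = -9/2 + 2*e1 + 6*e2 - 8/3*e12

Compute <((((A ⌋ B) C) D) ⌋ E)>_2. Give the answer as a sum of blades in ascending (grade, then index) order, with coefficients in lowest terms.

step 1: -19/2 + 3/2*e1 - 17/2*e2 + e12
step 2: -55/4 + 23/4*e1 - 153/4*e2 + 263/8*e12
step 3: 4503/40 - 419/40*e1 + 1147/16*e2 + 5293/40*e12
step 4: -27019/48 + 2039/60*e1 + 38851/60*e2 - 1501/5*e12
step 5: -1501/5*e12
Answer: -1501/5*e12


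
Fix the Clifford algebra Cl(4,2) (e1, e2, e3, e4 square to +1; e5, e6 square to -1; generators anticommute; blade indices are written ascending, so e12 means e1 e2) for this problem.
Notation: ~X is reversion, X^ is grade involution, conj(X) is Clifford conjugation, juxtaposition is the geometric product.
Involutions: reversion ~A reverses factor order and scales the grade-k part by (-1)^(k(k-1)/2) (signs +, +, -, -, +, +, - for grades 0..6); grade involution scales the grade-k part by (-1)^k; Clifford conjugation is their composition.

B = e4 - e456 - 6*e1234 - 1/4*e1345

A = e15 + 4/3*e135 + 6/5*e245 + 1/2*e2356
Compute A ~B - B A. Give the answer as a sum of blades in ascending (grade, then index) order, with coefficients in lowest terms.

first term: 1/3*e4 - 6/5*e25 + 6/5*e26 - 1/4*e34 + 3/10*e123 - 36/5*e135 - e145 + e146 - 1/2*e234 - 8*e245 - 1/8*e1246 - 4/3*e1345 + 4/3*e1346 + 3*e1456 - 6*e2345 + 1/2*e23456
second term: -1/3*e4 - 6/5*e25 + 6/5*e26 - 1/4*e34 + 3/10*e123 - 36/5*e135 - e145 + e146 + 1/2*e234 - 8*e245 - 1/8*e1246 + 4/3*e1345 - 4/3*e1346 + 3*e1456 + 6*e2345 + 1/2*e23456
Answer: 2/3*e4 - e234 - 8/3*e1345 + 8/3*e1346 - 12*e2345


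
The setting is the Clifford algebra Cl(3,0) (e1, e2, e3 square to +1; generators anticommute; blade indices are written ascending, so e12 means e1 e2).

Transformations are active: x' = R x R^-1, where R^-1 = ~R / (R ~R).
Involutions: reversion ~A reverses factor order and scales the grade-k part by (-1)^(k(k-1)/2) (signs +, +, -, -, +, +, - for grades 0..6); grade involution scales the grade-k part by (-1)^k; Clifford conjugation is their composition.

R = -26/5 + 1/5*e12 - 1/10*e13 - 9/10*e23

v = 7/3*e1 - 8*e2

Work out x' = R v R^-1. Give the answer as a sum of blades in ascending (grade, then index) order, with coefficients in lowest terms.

~R = -26/5 - 1/5*e12 + 1/10*e13 + 9/10*e23, and R ~R = 279/10, so R^-1 = ~R / (279/10).
R v = -206/15*e1 + 617/15*e2 - 209/30*e3 - 29/10*e123
Answer: 12442/4185*e1 - 6155/837*e2 + 10694/4185*e3


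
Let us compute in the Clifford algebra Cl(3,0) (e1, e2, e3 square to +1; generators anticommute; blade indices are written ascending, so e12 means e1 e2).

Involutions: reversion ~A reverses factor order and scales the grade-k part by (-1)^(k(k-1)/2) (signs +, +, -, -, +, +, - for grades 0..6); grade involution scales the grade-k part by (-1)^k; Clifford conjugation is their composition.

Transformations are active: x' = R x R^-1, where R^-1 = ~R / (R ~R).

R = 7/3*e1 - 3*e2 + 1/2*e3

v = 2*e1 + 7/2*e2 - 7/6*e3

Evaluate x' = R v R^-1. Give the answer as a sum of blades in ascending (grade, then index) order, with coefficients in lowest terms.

~R = 7/3*e1 - 3*e2 + 1/2*e3, and R ~R = 529/36, so R^-1 = ~R / (529/36).
R v = -77/12 + 85/6*e12 - 67/18*e13 + 7/4*e23
Answer: -2136/529*e1 - 931/1058*e2 + 2317/3174*e3


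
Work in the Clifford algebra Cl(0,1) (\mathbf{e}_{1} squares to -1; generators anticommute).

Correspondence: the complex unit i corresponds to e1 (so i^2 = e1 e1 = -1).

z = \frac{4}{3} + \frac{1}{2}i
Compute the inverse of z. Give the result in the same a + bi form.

In blades: z = \frac{4}{3} + \frac{1}{2} e_{1}.
With qbar = \frac{4}{3} - \frac{1}{2} e_{1} (scalar fixed, mapped units negated), z qbar = \frac{73}{36} (the sum of squared coefficients), so z^-1 = qbar / (\frac{73}{36}) = \frac{48}{73} - \frac{18}{73} e_{1}; translating back:
Answer: \frac{48}{73} - \frac{18}{73}i


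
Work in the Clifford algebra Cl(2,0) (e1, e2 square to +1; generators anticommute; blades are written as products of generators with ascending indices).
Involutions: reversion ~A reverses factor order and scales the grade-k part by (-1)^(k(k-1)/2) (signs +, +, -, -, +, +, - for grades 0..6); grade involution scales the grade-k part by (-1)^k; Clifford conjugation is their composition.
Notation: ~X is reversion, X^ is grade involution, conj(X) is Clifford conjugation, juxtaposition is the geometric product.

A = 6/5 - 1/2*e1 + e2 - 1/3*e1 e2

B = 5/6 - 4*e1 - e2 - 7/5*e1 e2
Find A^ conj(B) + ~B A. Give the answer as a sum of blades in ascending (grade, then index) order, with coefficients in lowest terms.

first term: 37/15 + 377/60*e1 + 12/5*e2 + 1328/225*e1 e2
second term: 37/15 - 83/20*e1 + 5/3*e2 - 697/225*e1 e2
Answer: 74/15 + 32/15*e1 + 61/15*e2 + 631/225*e1 e2


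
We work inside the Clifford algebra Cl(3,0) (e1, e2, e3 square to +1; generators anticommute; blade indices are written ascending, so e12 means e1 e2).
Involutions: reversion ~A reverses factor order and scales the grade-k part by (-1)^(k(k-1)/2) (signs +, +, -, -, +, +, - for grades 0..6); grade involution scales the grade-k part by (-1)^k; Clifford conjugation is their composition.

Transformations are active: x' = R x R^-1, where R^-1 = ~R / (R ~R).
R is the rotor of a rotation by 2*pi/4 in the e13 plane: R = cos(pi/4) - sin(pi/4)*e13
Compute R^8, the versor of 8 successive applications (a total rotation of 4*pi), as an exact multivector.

Half-angle bookkeeping: 8 applications in e13 add up to rotor phase 8*pi/4 = 2*pi, so R^8 = cos(2*pi) - sin(2*pi)*e13.
cos(2*pi) = 1 and sin(2*pi) = 0, so R^8 = 1. The total rotation 4*pi is 2 full turns, so every vector returns to itself, yet the rotor is +1, back on the identity sheet (an even number of 2*pi turns).
Answer: 1


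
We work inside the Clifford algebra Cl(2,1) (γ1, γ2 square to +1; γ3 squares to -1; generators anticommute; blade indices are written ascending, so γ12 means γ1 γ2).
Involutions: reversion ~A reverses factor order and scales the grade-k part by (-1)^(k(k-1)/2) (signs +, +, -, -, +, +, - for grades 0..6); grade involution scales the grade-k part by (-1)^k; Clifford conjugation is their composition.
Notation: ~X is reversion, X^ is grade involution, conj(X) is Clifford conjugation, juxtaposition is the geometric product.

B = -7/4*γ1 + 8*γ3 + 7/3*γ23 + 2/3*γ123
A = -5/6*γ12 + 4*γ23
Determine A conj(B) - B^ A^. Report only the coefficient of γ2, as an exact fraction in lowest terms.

first term: -28/3 + 8/3*γ1 + 803/24*γ2 + 5/9*γ3 + 35/18*γ13 + 41/3*γ123
second term: 28/3 - 8/3*γ1 - 803/24*γ2 - 5/9*γ3 + 35/18*γ13 + 41/3*γ123
Answer: 803/12


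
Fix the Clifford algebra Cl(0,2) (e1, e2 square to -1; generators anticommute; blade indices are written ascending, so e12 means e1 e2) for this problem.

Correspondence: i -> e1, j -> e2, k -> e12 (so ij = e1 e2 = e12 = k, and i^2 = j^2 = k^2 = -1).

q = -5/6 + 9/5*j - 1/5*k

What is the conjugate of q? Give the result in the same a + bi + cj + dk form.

In blades: q = -5/6 + 9/5*e2 - 1/5*e12.
Conjugation here is Clifford conjugation: the scalar is fixed and the grade-1 and grade-2 blades all flip sign, giving -5/6 - 9/5*e2 + 1/5*e12; translating back:
Answer: -5/6 - 9/5*j + 1/5*k


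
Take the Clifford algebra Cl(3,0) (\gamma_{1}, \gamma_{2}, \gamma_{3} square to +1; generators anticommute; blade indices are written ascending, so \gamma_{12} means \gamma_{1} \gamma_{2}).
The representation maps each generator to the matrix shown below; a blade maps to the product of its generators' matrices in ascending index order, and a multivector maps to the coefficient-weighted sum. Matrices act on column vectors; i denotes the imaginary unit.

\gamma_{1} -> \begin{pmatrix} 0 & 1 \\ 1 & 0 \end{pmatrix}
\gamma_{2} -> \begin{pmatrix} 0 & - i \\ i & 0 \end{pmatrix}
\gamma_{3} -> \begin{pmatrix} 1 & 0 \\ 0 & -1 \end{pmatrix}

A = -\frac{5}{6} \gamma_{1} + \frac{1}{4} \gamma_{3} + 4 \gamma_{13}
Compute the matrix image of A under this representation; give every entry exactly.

Bivector images (products of the table entries): rho(\gamma_{13}) = rho(\gamma_{1})rho(\gamma_{3}) = \begin{pmatrix} 0 & -1 \\ 1 & 0 \end{pmatrix}.
M = (-\frac{5}{6})*rho(\gamma_{1}) + (\frac{1}{4})*rho(\gamma_{3}) + (4)*rho(\gamma_{13}), summed entrywise:
Answer: \begin{pmatrix} \frac{1}{4} & - \frac{29}{6} \\ \frac{19}{6} & - \frac{1}{4} \end{pmatrix}


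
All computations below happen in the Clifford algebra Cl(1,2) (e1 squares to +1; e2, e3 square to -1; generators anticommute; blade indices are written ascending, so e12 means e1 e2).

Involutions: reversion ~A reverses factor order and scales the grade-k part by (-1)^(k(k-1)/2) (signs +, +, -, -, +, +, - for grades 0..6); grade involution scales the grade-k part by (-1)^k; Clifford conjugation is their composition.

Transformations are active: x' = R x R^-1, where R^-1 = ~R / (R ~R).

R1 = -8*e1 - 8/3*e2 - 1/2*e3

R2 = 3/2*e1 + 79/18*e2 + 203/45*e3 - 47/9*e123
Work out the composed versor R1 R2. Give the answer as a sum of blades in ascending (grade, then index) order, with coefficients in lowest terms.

Distribute over the terms of R1 (each basis-blade product reordered to ascending indices, repeated generators contracted through their squares):
(-8*e1) R2 = -12 - 316/9*e12 - 1624/45*e13 + 376/9*e23
(-8/3*e2) R2 = 316/27 + 4*e12 + 376/27*e13 - 1624/135*e23
(-1/2*e3) R2 = 203/90 - 47/18*e12 + 3/4*e13 + 79/36*e23
Summing the partial products and collecting blades:
Answer: 529/270 - 607/18*e12 - 11563/540*e13 + 17249/540*e23


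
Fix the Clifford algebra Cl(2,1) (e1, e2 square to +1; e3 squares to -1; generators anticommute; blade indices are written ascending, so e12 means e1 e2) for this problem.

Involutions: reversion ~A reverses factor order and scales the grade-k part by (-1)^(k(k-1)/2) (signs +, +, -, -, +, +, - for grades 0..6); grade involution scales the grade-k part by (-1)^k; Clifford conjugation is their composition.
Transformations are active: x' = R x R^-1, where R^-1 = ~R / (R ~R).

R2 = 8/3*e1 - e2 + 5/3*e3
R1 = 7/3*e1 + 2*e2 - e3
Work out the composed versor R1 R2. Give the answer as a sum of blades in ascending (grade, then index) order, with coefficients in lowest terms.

Distribute over the terms of R1 (each basis-blade product reordered to ascending indices, repeated generators contracted through their squares):
(7/3*e1) R2 = 56/9 - 7/3*e12 + 35/9*e13
(2*e2) R2 = -2 - 16/3*e12 + 10/3*e23
(-e3) R2 = 5/3 + 8/3*e13 - e23
Summing the partial products and collecting blades:
Answer: 53/9 - 23/3*e12 + 59/9*e13 + 7/3*e23


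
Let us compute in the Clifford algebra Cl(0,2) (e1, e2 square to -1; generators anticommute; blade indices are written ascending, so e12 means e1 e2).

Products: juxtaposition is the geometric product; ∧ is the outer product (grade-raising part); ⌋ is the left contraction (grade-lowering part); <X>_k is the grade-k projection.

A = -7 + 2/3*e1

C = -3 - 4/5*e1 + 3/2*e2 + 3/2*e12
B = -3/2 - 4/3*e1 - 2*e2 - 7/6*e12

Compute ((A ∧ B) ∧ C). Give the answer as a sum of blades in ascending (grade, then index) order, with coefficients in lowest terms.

step 1: 21/2 + 25/3*e1 + 14*e2 + 41/6*e12
step 2: -63/2 - 167/5*e1 - 105/4*e2 + 379/20*e12
Answer: -63/2 - 167/5*e1 - 105/4*e2 + 379/20*e12
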